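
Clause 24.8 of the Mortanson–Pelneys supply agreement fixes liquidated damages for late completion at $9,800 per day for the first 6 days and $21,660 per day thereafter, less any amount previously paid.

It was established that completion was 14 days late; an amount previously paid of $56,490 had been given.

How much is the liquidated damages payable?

$175,590

First 6 days: 6 × $9,800 = $58,800
Remaining days: (14 − 6) × $21,660 = $173,280
Accrued per-day damages: $58,800 + $173,280 = $232,080
Less amount previously paid: $232,080 − $56,490 = $175,590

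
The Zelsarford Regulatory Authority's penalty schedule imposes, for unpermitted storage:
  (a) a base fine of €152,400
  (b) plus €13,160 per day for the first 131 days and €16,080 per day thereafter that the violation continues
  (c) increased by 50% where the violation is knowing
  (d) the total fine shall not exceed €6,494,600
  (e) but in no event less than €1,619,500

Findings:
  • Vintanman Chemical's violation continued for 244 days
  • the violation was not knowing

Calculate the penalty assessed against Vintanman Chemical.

First 131 days: 131 × €13,160 = €1,723,960
Remaining days: (244 − 131) × €16,080 = €1,817,040
Per-day component: €1,723,960 + €1,817,040 = €3,541,000
Base plus per-day: €152,400 + €3,541,000 = €3,693,400
The violation was not knowing: no 50% increase.
Cap at €6,494,600: €3,693,400 is within the cap, no reduction.
Minimum €1,619,500: €3,693,400 meets the minimum, no increase.

€3,693,400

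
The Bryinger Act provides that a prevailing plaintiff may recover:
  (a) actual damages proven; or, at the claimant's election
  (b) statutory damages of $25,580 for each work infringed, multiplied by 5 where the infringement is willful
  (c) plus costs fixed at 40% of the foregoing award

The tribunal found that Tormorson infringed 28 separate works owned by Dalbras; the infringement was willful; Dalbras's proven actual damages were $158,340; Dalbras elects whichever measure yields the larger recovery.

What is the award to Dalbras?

$5,013,680

Statutory damages: 28 × $25,580 = $716,240
Multiplied by 5: 5 × $716,240 = $3,581,200
Greater of actual damages ($158,340) or enhanced statutory damages ($3,581,200): $3,581,200
Costs: 40% of $3,581,200 = $1,432,480
Award plus costs: $3,581,200 + $1,432,480 = $5,013,680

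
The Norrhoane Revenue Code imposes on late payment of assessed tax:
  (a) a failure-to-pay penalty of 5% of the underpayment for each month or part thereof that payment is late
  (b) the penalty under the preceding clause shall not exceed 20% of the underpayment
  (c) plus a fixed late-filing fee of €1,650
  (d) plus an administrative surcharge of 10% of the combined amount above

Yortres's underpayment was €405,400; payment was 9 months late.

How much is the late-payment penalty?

€91,003

Accrued rate: 5% × 9 = 45%, capped at 20% → 20%
Failure-to-pay penalty: 20% of €405,400 = €81,080
Penalty before surcharge: €81,080 + €1,650 = €82,730
Administrative surcharge: 10% of €82,730 = €8,273
Total penalty: €82,730 + €8,273 = €91,003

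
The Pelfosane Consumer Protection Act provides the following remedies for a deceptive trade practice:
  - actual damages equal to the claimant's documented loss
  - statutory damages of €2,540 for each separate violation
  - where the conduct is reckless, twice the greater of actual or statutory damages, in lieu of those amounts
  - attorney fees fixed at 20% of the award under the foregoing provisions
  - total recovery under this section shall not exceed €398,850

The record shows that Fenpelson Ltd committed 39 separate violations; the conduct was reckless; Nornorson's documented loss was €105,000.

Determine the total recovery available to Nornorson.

€252,000

Statutory damages: 39 × €2,540 = €99,060
Greater of actual damages (€105,000) or statutory damages (€99,060): €105,000
Doubled: 2 × €105,000 = €210,000
Attorney fees: 20% of €210,000 = €42,000
Total before cap: €210,000 + €42,000 = €252,000
Cap at €398,850: €252,000 is within the cap, no reduction.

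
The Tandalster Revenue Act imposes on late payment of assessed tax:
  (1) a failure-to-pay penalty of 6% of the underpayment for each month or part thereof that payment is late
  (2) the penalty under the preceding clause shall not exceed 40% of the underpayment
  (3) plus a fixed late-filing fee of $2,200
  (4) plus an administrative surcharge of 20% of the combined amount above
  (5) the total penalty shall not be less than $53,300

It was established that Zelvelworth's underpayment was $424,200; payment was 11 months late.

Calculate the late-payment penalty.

Accrued rate: 6% × 11 = 66%, capped at 40% → 40%
Failure-to-pay penalty: 40% of $424,200 = $169,680
Penalty before surcharge: $169,680 + $2,200 = $171,880
Administrative surcharge: 20% of $171,880 = $34,376
Total penalty: $171,880 + $34,376 = $206,256
Minimum $53,300: $206,256 meets the minimum, no increase.

$206,256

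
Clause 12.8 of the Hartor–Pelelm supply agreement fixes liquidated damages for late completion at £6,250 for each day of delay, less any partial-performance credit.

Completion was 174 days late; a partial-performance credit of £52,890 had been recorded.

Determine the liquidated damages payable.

Per-day damages: 174 × £6,250 = £1,087,500
Less partial-performance credit: £1,087,500 − £52,890 = £1,034,610

£1,034,610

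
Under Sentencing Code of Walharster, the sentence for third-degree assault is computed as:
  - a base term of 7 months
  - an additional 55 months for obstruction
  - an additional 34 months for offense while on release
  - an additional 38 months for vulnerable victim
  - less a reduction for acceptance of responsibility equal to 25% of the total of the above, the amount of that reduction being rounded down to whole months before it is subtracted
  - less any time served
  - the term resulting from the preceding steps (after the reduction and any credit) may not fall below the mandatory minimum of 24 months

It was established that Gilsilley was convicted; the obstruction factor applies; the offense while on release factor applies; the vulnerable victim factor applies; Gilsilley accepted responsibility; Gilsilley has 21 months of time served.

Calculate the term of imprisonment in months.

80 months

Obstruction enhancement: +55 months
Offense while on release enhancement: +34 months
Vulnerable victim enhancement: +38 months
Adjusted term: 7 months + 55 months + 34 months + 38 months = 134 months
Acceptance of responsibility reduction: 25% of 134 months = 33 months (rounded down)
After reduction: 134 − 33 = 101 months
Less time served: 101 months − 21 months = 80 months
Minimum 24 months: 80 months meets the minimum, no increase.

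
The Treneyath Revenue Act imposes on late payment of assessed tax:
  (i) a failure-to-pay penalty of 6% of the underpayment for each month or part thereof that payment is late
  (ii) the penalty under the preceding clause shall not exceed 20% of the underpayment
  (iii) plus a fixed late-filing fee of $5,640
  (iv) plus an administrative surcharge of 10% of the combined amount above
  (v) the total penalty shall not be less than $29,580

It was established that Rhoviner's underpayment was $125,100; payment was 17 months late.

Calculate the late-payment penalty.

Penalty: $33,726

Accrued rate: 6% × 17 = 102%, capped at 20% → 20%
Failure-to-pay penalty: 20% of $125,100 = $25,020
Penalty before surcharge: $25,020 + $5,640 = $30,660
Administrative surcharge: 10% of $30,660 = $3,066
Total penalty: $30,660 + $3,066 = $33,726
Minimum $29,580: $33,726 meets the minimum, no increase.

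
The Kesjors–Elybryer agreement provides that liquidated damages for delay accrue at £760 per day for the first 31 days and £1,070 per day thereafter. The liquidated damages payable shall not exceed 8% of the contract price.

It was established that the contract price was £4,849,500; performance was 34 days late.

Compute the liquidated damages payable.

£26,770

First 31 days: 31 × £760 = £23,560
Remaining days: (34 − 31) × £1,070 = £3,210
Accrued per-day damages: £23,560 + £3,210 = £26,770
Cap: 8% of £4,849,500 = £387,960
Cap at £387,960: £26,770 is within the cap, no reduction.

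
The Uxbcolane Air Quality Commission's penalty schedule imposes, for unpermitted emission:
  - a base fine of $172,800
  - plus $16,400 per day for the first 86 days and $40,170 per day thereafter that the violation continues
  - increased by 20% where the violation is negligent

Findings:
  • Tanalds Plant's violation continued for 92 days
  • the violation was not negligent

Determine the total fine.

First 86 days: 86 × $16,400 = $1,410,400
Remaining days: (92 − 86) × $40,170 = $241,020
Per-day component: $1,410,400 + $241,020 = $1,651,420
Base plus per-day: $172,800 + $1,651,420 = $1,824,220
The violation was not negligent: no 20% increase.

Civil penalty: $1,824,220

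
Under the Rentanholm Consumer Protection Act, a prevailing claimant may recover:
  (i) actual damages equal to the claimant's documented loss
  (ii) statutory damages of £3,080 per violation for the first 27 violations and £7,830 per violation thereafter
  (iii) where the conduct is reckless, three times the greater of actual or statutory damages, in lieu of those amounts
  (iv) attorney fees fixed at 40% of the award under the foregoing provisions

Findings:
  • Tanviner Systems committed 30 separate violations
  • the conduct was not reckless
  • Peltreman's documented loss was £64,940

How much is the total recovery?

First 27 violations: 27 × £3,080 = £83,160
Remaining violations: (30 − 27) × £7,830 = £23,490
Statutory damages: £83,160 + £23,490 = £106,650
Conduct not reckless: the in-lieu enhancement does not apply.
Actual plus statutory damages: £64,940 + £106,650 = £171,590
Attorney fees: 40% of £171,590 = £68,636
Total recovery: £171,590 + £68,636 = £240,226

Total recovery: £240,226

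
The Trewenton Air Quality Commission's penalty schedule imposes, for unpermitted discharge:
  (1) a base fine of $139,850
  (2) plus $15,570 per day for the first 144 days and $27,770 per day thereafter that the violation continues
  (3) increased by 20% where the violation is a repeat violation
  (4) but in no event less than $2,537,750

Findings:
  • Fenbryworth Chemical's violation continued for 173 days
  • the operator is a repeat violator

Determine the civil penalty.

First 144 days: 144 × $15,570 = $2,242,080
Remaining days: (173 − 144) × $27,770 = $805,330
Per-day component: $2,242,080 + $805,330 = $3,047,410
Base plus per-day: $139,850 + $3,047,410 = $3,187,260
Enhancement: 20% of $3,187,260 = $637,452
Enhanced fine: $3,187,260 + $637,452 = $3,824,712
Minimum $2,537,750: $3,824,712 meets the minimum, no increase.

Civil penalty: $3,824,712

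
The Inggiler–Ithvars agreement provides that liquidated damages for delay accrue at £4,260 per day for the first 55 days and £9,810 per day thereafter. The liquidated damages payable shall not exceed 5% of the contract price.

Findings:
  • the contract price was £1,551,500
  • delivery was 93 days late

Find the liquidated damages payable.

£77,575

First 55 days: 55 × £4,260 = £234,300
Remaining days: (93 − 55) × £9,810 = £372,780
Accrued per-day damages: £234,300 + £372,780 = £607,080
Cap: 5% of £1,551,500 = £77,575
Cap at £77,575: £607,080 exceeds the cap → £77,575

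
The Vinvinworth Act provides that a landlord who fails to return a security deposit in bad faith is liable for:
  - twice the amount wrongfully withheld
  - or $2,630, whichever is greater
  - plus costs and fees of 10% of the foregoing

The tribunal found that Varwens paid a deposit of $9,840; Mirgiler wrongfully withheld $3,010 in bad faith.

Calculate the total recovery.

Doubled: 2 × $3,010 = $6,020
Minimum $2,630: $6,020 meets the minimum, no increase.
Costs and fees: 10% of $6,020 = $602
Total recovery: $6,020 + $602 = $6,622

$6,622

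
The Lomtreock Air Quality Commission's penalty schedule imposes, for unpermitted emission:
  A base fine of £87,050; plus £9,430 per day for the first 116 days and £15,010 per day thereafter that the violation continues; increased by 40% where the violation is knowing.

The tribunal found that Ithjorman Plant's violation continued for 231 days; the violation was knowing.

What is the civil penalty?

Civil penalty: £4,069,912

First 116 days: 116 × £9,430 = £1,093,880
Remaining days: (231 − 116) × £15,010 = £1,726,150
Per-day component: £1,093,880 + £1,726,150 = £2,820,030
Base plus per-day: £87,050 + £2,820,030 = £2,907,080
Enhancement: 40% of £2,907,080 = £1,162,832
Enhanced fine: £2,907,080 + £1,162,832 = £4,069,912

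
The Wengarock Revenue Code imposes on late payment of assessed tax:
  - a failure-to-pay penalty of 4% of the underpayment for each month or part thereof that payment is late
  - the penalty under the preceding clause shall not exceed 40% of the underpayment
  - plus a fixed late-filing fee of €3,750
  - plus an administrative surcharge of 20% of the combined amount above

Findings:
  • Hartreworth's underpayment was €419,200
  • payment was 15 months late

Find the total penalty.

€205,716

Accrued rate: 4% × 15 = 60%, capped at 40% → 40%
Failure-to-pay penalty: 40% of €419,200 = €167,680
Penalty before surcharge: €167,680 + €3,750 = €171,430
Administrative surcharge: 20% of €171,430 = €34,286
Total penalty: €171,430 + €34,286 = €205,716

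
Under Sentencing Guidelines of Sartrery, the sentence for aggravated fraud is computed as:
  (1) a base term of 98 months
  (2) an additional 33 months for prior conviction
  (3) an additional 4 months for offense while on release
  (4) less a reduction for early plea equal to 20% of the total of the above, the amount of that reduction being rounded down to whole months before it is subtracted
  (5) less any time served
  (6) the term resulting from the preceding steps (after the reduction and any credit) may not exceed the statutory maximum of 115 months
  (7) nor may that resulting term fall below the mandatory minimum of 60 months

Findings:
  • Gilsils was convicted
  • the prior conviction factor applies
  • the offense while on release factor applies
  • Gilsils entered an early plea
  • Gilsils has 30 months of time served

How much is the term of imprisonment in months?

Prior conviction enhancement: +33 months
Offense while on release enhancement: +4 months
Adjusted term: 98 months + 33 months + 4 months = 135 months
Early plea reduction: 20% of 135 months = 27 months (rounded down)
After reduction: 135 − 27 = 108 months
Less time served: 108 months − 30 months = 78 months
Cap at 115 months: 78 months is within the cap, no reduction.
Minimum 60 months: 78 months meets the minimum, no increase.

Sentence: 78 months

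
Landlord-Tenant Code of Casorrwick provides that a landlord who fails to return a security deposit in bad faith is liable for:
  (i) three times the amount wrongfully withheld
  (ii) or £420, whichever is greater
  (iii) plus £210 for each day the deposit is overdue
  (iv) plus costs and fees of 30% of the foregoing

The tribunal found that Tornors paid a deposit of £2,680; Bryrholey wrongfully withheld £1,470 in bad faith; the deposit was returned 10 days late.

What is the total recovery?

£8,463

Trebled: 3 × £1,470 = £4,410
Minimum £420: £4,410 meets the minimum, no increase.
Late-return penalty: 10 × £210 = £2,100
Damages plus late penalty: £4,410 + £2,100 = £6,510
Costs and fees: 30% of £6,510 = £1,953
Total recovery: £6,510 + £1,953 = £8,463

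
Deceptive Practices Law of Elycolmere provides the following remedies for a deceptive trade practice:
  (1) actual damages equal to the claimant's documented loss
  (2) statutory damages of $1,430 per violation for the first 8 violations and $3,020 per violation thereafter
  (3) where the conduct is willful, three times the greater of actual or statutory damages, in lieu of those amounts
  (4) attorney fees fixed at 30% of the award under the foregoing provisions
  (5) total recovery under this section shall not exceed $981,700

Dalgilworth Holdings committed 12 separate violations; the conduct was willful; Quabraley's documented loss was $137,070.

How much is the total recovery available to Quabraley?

First 8 violations: 8 × $1,430 = $11,440
Remaining violations: (12 − 8) × $3,020 = $12,080
Statutory damages: $11,440 + $12,080 = $23,520
Greater of actual damages ($137,070) or statutory damages ($23,520): $137,070
Trebled: 3 × $137,070 = $411,210
Attorney fees: 30% of $411,210 = $123,363
Total before cap: $411,210 + $123,363 = $534,573
Cap at $981,700: $534,573 is within the cap, no reduction.

$534,573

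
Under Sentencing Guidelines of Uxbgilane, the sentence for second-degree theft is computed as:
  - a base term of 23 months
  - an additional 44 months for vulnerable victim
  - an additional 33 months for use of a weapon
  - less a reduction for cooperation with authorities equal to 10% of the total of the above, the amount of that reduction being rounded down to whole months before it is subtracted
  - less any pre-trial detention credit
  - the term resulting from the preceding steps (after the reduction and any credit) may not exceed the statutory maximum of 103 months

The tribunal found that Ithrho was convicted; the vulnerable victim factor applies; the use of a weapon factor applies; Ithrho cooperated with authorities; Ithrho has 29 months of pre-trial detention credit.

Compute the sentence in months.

Vulnerable victim enhancement: +44 months
Use of a weapon enhancement: +33 months
Adjusted term: 23 months + 44 months + 33 months = 100 months
Cooperation with authorities reduction: 10% of 100 months = 10 months (rounded down)
After reduction: 100 − 10 = 90 months
Less pre-trial detention credit: 90 months − 29 months = 61 months
Cap at 103 months: 61 months is within the cap, no reduction.

61 months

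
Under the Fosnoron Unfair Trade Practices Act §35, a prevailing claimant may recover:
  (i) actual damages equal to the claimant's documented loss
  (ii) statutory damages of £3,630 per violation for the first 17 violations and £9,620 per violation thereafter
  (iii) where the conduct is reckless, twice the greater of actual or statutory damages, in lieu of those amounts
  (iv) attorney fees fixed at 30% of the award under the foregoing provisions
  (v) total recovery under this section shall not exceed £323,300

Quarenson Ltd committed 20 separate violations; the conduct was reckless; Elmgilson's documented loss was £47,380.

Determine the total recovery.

£235,482

First 17 violations: 17 × £3,630 = £61,710
Remaining violations: (20 − 17) × £9,620 = £28,860
Statutory damages: £61,710 + £28,860 = £90,570
Greater of actual damages (£47,380) or statutory damages (£90,570): £90,570
Doubled: 2 × £90,570 = £181,140
Attorney fees: 30% of £181,140 = £54,342
Total before cap: £181,140 + £54,342 = £235,482
Cap at £323,300: £235,482 is within the cap, no reduction.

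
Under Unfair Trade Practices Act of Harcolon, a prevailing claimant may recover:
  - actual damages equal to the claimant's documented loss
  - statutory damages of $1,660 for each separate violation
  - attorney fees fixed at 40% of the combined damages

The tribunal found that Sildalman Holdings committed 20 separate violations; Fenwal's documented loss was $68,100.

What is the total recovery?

Statutory damages: 20 × $1,660 = $33,200
Combined damages: $68,100 + $33,200 = $101,300
Attorney fees: 40% of $101,300 = $40,520
Total recovery: $101,300 + $40,520 = $141,820

Total recovery: $141,820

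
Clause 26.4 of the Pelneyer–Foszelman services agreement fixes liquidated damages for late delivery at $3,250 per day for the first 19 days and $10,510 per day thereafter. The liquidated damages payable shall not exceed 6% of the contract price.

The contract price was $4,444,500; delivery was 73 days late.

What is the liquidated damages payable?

First 19 days: 19 × $3,250 = $61,750
Remaining days: (73 − 19) × $10,510 = $567,540
Accrued per-day damages: $61,750 + $567,540 = $629,290
Cap: 6% of $4,444,500 = $266,670
Cap at $266,670: $629,290 exceeds the cap → $266,670

$266,670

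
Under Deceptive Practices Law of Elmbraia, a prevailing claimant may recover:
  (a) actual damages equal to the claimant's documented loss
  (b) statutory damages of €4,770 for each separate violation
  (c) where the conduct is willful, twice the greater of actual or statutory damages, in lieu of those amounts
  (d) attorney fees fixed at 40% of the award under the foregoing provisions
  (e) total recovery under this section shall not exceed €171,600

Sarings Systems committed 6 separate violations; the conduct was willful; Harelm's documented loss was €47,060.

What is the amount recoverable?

Statutory damages: 6 × €4,770 = €28,620
Greater of actual damages (€47,060) or statutory damages (€28,620): €47,060
Doubled: 2 × €47,060 = €94,120
Attorney fees: 40% of €94,120 = €37,648
Total before cap: €94,120 + €37,648 = €131,768
Cap at €171,600: €131,768 is within the cap, no reduction.

Total recovery: €131,768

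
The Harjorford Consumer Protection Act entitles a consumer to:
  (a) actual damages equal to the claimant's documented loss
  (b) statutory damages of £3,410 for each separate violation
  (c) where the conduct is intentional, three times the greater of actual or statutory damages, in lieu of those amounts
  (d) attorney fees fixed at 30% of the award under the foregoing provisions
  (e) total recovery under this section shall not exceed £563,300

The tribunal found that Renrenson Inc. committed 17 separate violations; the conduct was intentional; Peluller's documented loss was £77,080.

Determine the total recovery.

£300,612

Statutory damages: 17 × £3,410 = £57,970
Greater of actual damages (£77,080) or statutory damages (£57,970): £77,080
Trebled: 3 × £77,080 = £231,240
Attorney fees: 30% of £231,240 = £69,372
Total before cap: £231,240 + £69,372 = £300,612
Cap at £563,300: £300,612 is within the cap, no reduction.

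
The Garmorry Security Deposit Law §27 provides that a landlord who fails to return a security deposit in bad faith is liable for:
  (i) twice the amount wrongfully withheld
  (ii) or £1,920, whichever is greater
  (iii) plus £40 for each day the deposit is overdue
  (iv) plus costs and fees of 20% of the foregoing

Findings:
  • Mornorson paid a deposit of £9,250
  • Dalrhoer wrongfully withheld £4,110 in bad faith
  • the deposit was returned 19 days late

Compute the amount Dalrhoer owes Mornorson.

£10,776

Doubled: 2 × £4,110 = £8,220
Minimum £1,920: £8,220 meets the minimum, no increase.
Late-return penalty: 19 × £40 = £760
Damages plus late penalty: £8,220 + £760 = £8,980
Costs and fees: 20% of £8,980 = £1,796
Total recovery: £8,980 + £1,796 = £10,776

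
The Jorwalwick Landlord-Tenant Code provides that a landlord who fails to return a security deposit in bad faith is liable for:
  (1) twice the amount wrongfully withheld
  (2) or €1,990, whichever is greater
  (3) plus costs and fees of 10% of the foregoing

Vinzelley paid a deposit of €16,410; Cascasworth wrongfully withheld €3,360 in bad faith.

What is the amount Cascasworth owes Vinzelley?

Doubled: 2 × €3,360 = €6,720
Minimum €1,990: €6,720 meets the minimum, no increase.
Costs and fees: 10% of €6,720 = €672
Total recovery: €6,720 + €672 = €7,392

€7,392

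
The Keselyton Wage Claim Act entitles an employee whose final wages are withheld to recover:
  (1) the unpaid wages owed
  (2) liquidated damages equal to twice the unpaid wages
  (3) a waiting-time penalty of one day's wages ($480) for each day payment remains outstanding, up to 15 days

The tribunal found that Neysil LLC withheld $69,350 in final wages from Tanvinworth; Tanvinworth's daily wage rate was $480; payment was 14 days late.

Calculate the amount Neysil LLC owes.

Doubled: 2 × $69,350 = $138,700
Penalty days: min(14, 15) = 14
Waiting-time penalty: 14 × $480 = $6,720
Total award: $69,350 + $138,700 + $6,720 = $214,770

$214,770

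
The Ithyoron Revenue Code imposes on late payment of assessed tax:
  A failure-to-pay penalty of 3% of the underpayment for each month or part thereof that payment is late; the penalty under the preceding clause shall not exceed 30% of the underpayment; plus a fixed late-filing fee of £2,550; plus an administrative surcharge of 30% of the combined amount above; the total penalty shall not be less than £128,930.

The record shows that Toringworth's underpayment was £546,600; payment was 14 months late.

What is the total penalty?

£216,489

Accrued rate: 3% × 14 = 42%, capped at 30% → 30%
Failure-to-pay penalty: 30% of £546,600 = £163,980
Penalty before surcharge: £163,980 + £2,550 = £166,530
Administrative surcharge: 30% of £166,530 = £49,959
Total penalty: £166,530 + £49,959 = £216,489
Minimum £128,930: £216,489 meets the minimum, no increase.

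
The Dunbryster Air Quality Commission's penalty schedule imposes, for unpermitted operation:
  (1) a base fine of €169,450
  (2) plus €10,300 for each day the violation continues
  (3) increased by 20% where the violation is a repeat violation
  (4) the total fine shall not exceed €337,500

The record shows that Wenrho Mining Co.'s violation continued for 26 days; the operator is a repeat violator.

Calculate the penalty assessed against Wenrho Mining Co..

Per-day component: 26 × €10,300 = €267,800
Base plus per-day: €169,450 + €267,800 = €437,250
Enhancement: 20% of €437,250 = €87,450
Enhanced fine: €437,250 + €87,450 = €524,700
Cap at €337,500: €524,700 exceeds the cap → €337,500

€337,500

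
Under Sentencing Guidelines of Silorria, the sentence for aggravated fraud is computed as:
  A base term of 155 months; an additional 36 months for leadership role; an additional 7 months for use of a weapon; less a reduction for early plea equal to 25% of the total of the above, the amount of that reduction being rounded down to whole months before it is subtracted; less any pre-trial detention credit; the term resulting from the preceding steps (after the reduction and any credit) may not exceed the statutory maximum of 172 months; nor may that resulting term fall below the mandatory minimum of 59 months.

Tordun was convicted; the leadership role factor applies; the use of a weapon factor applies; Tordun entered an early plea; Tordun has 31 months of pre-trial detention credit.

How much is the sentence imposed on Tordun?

Sentence: 118 months

Leadership role enhancement: +36 months
Use of a weapon enhancement: +7 months
Adjusted term: 155 months + 36 months + 7 months = 198 months
Early plea reduction: 25% of 198 months = 49 months (rounded down)
After reduction: 198 − 49 = 149 months
Less pre-trial detention credit: 149 months − 31 months = 118 months
Cap at 172 months: 118 months is within the cap, no reduction.
Minimum 59 months: 118 months meets the minimum, no increase.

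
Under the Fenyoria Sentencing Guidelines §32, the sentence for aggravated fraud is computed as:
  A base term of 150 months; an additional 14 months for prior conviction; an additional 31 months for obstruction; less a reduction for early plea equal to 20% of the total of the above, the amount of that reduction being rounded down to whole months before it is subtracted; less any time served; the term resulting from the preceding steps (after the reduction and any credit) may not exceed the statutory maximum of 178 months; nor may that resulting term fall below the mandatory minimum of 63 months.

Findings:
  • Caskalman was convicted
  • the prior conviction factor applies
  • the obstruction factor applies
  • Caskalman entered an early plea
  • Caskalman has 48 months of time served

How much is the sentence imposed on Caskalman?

Prior conviction enhancement: +14 months
Obstruction enhancement: +31 months
Adjusted term: 150 months + 14 months + 31 months = 195 months
Early plea reduction: 20% of 195 months = 39 months (rounded down)
After reduction: 195 − 39 = 156 months
Less time served: 156 months − 48 months = 108 months
Cap at 178 months: 108 months is within the cap, no reduction.
Minimum 63 months: 108 months meets the minimum, no increase.

108 months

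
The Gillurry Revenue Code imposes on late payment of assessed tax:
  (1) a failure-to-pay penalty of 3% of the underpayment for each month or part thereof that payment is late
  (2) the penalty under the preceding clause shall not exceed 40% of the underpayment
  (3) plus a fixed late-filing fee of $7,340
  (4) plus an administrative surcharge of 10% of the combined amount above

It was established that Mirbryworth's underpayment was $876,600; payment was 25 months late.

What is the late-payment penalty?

Accrued rate: 3% × 25 = 75%, capped at 40% → 40%
Failure-to-pay penalty: 40% of $876,600 = $350,640
Penalty before surcharge: $350,640 + $7,340 = $357,980
Administrative surcharge: 10% of $357,980 = $35,798
Total penalty: $357,980 + $35,798 = $393,778

$393,778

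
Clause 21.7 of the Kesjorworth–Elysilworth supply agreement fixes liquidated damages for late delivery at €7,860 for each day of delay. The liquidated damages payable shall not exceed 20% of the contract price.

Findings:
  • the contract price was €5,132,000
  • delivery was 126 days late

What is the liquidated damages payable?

€990,360

Per-day damages: 126 × €7,860 = €990,360
Cap: 20% of €5,132,000 = €1,026,400
Cap at €1,026,400: €990,360 is within the cap, no reduction.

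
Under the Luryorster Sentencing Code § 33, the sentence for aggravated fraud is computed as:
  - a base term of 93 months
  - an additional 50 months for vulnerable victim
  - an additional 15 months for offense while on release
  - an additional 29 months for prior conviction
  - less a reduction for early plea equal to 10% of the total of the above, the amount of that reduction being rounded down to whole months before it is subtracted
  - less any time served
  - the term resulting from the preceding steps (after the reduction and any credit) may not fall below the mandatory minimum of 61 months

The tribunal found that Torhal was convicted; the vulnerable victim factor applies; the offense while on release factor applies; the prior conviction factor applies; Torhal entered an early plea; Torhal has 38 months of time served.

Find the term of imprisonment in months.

Vulnerable victim enhancement: +50 months
Offense while on release enhancement: +15 months
Prior conviction enhancement: +29 months
Adjusted term: 93 months + 50 months + 15 months + 29 months = 187 months
Early plea reduction: 10% of 187 months = 18 months (rounded down)
After reduction: 187 − 18 = 169 months
Less time served: 169 months − 38 months = 131 months
Minimum 61 months: 131 months meets the minimum, no increase.

131 months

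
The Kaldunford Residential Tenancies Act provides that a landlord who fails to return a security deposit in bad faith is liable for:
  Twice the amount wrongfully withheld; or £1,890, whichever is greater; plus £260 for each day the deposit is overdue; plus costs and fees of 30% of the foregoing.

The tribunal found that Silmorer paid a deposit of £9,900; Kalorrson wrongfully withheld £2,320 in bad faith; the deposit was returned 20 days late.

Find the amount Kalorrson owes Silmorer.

£12,792

Doubled: 2 × £2,320 = £4,640
Minimum £1,890: £4,640 meets the minimum, no increase.
Late-return penalty: 20 × £260 = £5,200
Damages plus late penalty: £4,640 + £5,200 = £9,840
Costs and fees: 30% of £9,840 = £2,952
Total recovery: £9,840 + £2,952 = £12,792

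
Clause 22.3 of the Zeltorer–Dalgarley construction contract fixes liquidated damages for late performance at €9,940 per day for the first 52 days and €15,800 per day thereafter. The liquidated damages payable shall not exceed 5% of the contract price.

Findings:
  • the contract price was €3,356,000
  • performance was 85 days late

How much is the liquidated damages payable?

Liquidated damages: €167,800

First 52 days: 52 × €9,940 = €516,880
Remaining days: (85 − 52) × €15,800 = €521,400
Accrued per-day damages: €516,880 + €521,400 = €1,038,280
Cap: 5% of €3,356,000 = €167,800
Cap at €167,800: €1,038,280 exceeds the cap → €167,800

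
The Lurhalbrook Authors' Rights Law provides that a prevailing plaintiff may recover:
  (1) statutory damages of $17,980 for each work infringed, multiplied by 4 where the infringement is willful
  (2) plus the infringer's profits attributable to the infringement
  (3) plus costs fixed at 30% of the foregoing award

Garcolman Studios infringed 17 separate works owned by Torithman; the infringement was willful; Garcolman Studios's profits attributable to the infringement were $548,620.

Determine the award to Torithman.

Statutory damages: 17 × $17,980 = $305,660
Multiplied by 4: 4 × $305,660 = $1,222,640
Combined award: $1,222,640 + $548,620 = $1,771,260
Costs: 30% of $1,771,260 = $531,378
Award plus costs: $1,771,260 + $531,378 = $2,302,638

$2,302,638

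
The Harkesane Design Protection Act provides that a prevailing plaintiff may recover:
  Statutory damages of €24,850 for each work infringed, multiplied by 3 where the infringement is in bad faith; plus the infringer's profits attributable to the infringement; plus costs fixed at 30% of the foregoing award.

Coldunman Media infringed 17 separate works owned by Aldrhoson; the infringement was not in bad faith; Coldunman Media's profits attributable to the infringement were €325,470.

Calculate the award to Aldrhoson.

€972,296

Statutory damages: 17 × €24,850 = €422,450
Infringement not in bad faith: no ×3 enhancement.
Combined award: €422,450 + €325,470 = €747,920
Costs: 30% of €747,920 = €224,376
Award plus costs: €747,920 + €224,376 = €972,296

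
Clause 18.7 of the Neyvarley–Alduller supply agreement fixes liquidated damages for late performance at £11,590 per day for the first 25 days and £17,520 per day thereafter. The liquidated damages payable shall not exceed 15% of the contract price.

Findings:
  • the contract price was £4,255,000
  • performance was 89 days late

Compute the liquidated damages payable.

Liquidated damages: £638,250

First 25 days: 25 × £11,590 = £289,750
Remaining days: (89 − 25) × £17,520 = £1,121,280
Accrued per-day damages: £289,750 + £1,121,280 = £1,411,030
Cap: 15% of £4,255,000 = £638,250
Cap at £638,250: £1,411,030 exceeds the cap → £638,250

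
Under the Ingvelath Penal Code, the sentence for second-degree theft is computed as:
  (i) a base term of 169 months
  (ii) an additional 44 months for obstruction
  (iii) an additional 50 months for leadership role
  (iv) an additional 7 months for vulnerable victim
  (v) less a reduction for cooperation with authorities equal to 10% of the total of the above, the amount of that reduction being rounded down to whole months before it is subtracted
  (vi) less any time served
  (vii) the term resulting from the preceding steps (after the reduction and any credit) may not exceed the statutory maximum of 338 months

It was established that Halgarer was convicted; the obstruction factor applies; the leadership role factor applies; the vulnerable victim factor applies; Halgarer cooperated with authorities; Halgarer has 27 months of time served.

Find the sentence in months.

Obstruction enhancement: +44 months
Leadership role enhancement: +50 months
Vulnerable victim enhancement: +7 months
Adjusted term: 169 months + 44 months + 50 months + 7 months = 270 months
Cooperation with authorities reduction: 10% of 270 months = 27 months (rounded down)
After reduction: 270 − 27 = 243 months
Less time served: 243 months − 27 months = 216 months
Cap at 338 months: 216 months is within the cap, no reduction.

216 months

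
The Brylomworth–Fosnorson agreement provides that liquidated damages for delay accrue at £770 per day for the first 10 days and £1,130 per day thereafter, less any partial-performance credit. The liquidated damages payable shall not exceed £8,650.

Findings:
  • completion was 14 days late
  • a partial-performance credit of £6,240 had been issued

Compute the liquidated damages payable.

£5,980

First 10 days: 10 × £770 = £7,700
Remaining days: (14 − 10) × £1,130 = £4,520
Accrued per-day damages: £7,700 + £4,520 = £12,220
Less partial-performance credit: £12,220 − £6,240 = £5,980
Cap at £8,650: £5,980 is within the cap, no reduction.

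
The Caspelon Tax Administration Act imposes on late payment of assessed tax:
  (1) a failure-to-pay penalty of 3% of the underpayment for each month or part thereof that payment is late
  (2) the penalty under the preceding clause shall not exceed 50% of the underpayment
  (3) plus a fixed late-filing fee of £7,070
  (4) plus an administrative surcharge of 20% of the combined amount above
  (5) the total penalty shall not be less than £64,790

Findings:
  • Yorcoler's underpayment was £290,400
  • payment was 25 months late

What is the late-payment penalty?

Accrued rate: 3% × 25 = 75%, capped at 50% → 50%
Failure-to-pay penalty: 50% of £290,400 = £145,200
Penalty before surcharge: £145,200 + £7,070 = £152,270
Administrative surcharge: 20% of £152,270 = £30,454
Total penalty: £152,270 + £30,454 = £182,724
Minimum £64,790: £182,724 meets the minimum, no increase.

£182,724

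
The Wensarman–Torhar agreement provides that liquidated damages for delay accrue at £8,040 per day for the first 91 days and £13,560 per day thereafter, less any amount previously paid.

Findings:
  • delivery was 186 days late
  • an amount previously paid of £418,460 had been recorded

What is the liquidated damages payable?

£1,601,380

First 91 days: 91 × £8,040 = £731,640
Remaining days: (186 − 91) × £13,560 = £1,288,200
Accrued per-day damages: £731,640 + £1,288,200 = £2,019,840
Less amount previously paid: £2,019,840 − £418,460 = £1,601,380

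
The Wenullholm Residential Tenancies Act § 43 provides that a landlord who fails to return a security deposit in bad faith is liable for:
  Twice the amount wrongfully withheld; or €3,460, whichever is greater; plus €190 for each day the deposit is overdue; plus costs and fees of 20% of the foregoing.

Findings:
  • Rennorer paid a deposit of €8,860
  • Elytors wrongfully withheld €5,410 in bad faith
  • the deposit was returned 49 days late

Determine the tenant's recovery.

Doubled: 2 × €5,410 = €10,820
Minimum €3,460: €10,820 meets the minimum, no increase.
Late-return penalty: 49 × €190 = €9,310
Damages plus late penalty: €10,820 + €9,310 = €20,130
Costs and fees: 20% of €20,130 = €4,026
Total recovery: €20,130 + €4,026 = €24,156

€24,156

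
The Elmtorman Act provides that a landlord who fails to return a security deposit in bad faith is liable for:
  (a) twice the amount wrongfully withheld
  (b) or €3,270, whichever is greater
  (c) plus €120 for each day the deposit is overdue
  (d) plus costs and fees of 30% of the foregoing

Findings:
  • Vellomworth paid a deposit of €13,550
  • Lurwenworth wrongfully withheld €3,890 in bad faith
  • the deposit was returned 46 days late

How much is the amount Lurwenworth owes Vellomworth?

€17,290

Doubled: 2 × €3,890 = €7,780
Minimum €3,270: €7,780 meets the minimum, no increase.
Late-return penalty: 46 × €120 = €5,520
Damages plus late penalty: €7,780 + €5,520 = €13,300
Costs and fees: 30% of €13,300 = €3,990
Total recovery: €13,300 + €3,990 = €17,290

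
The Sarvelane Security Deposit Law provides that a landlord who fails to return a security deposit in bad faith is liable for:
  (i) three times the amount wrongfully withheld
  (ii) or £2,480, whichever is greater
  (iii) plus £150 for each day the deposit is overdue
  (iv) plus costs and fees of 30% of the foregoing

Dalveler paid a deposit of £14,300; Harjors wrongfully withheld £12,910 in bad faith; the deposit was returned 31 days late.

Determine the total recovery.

£56,394

Trebled: 3 × £12,910 = £38,730
Minimum £2,480: £38,730 meets the minimum, no increase.
Late-return penalty: 31 × £150 = £4,650
Damages plus late penalty: £38,730 + £4,650 = £43,380
Costs and fees: 30% of £43,380 = £13,014
Total recovery: £43,380 + £13,014 = £56,394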